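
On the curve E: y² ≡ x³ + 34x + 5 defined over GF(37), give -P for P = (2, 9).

-(2, 9) = (2, -9 mod 37) = (2, 28).

(2, 28)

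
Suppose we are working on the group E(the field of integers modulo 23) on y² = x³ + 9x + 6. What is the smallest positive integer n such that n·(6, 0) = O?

2P: (6, 0) + (6, 0): same x and y₁ ≡ -y₂, so the sum is O.
2P = O, so the order is 2.

2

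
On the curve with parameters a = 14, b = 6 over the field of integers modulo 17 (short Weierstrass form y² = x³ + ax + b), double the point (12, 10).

(8, 1)

tangent at (12, 10): λ = (3·12² + 14)/(2·10) ≡ 4/3. 3⁻¹ ≡ 6 (mod 17), so λ ≡ 4·6 ≡ 7.
  x = λ² - 12 - 12 = 49 - 24 ≡ 8; y = λ·(12 - 8) - 10 ≡ 1. → (8, 1)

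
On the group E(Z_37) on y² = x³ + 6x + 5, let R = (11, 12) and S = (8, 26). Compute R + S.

(11, 12) + (8, 26). λ = (26 - 12)/(8 - 11) ≡ 14/34 mod 37. 34⁻¹ ≡ 12 (mod 37), so λ ≡ 20.
  x = λ² - 11 - 8 = 400 - 19 ≡ 11; y = λ·(11 - 11) - 12 ≡ 25. → (11, 25)

(11, 25)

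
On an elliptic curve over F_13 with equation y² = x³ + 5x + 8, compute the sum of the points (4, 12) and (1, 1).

(7, 3)

(4, 12) + (1, 1). λ = (1 - 12)/(1 - 4) ≡ 2/10 mod 13. 10⁻¹ ≡ 4 (mod 13) since 10·4 = 40 ≡ 1, so λ ≡ 8.
  x = λ² - 4 - 1 = 64 - 5 ≡ 7; y = λ·(4 - 7) - 12 ≡ 3. → (7, 3)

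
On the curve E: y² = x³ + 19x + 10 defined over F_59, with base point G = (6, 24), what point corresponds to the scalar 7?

(54, 12)

Repeated addition: build up to 7G.
2G: tangent at (6, 24): λ = (3·6² + 19)/(2·24) ≡ 9/48. 48⁻¹ ≡ 16 (mod 59) since 48·16 = 768 ≡ 1, so λ ≡ 9·16 ≡ 26.
  x = λ² - 6 - 6 = 676 - 12 ≡ 15; y = λ·(6 - 15) - 24 ≡ 37. → (15, 37)
3G: (15, 37) + (6, 24). λ = (24 - 37)/(6 - 15) ≡ 46/50 mod 59. 50⁻¹ ≡ 13 (mod 59), so λ ≡ 8.
  x = λ² - 15 - 6 = 64 - 21 ≡ 43; y = λ·(15 - 43) - 37 ≡ 34. → (43, 34)
4G: (43, 34) + (6, 24). λ = (24 - 34)/(6 - 43) ≡ 49/22 mod 59. 22⁻¹ ≡ 51 (mod 59), so λ ≡ 21.
  x = λ² - 43 - 6 = 441 - 49 ≡ 38; y = λ·(43 - 38) - 34 ≡ 12. → (38, 12)
5G: (38, 12) + (6, 24). λ = (24 - 12)/(6 - 38) ≡ 12/27 mod 59. 27⁻¹ ≡ 35 (mod 59), so λ ≡ 7.
  x = λ² - 38 - 6 = 49 - 44 ≡ 5; y = λ·(38 - 5) - 12 ≡ 42. → (5, 42)
6G: (5, 42) + (6, 24). λ = (24 - 42)/(6 - 5) ≡ 41/1 mod 59. 1⁻¹ ≡ 1 (mod 59), so λ ≡ 41.
  x = λ² - 5 - 6 = 1681 - 11 ≡ 18; y = λ·(5 - 18) - 42 ≡ 15. → (18, 15)
7G: (18, 15) + (6, 24). λ = (24 - 15)/(6 - 18) ≡ 9/47 mod 59. 47⁻¹ ≡ 54 (mod 59), so λ ≡ 14.
  x = λ² - 18 - 6 = 196 - 24 ≡ 54; y = λ·(18 - 54) - 15 ≡ 12. → (54, 12)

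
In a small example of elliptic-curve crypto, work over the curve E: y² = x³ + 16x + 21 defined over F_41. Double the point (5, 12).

(10, 22)

tangent at (5, 12): λ = (3·5² + 16)/(2·12) ≡ 9/24. 24⁻¹ ≡ 12 (mod 41) since 24·12 = 288 ≡ 1, so λ ≡ 9·12 ≡ 26.
  x = λ² - 5 - 5 = 676 - 10 ≡ 10; y = λ·(5 - 10) - 12 ≡ 22. → (10, 22)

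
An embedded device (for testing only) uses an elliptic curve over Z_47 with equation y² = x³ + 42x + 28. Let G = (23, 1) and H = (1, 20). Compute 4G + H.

First 4G:
Double-and-add on 4 = (100)₂. Start with G = (23, 1) for the leading 1-bit.
double: tangent at (23, 1): λ = (3·23² + 42)/(2·1) ≡ 31/2. 2⁻¹ ≡ 24 (mod 47) since 2·24 = 48 ≡ 1, so λ ≡ 31·24 ≡ 39.
  x = λ² - 23 - 23 = 1521 - 46 ≡ 18; y = λ·(23 - 18) - 1 ≡ 6. → (18, 6)
double: tangent at (18, 6): λ = (3·18² + 42)/(2·6) ≡ 27/12. 12⁻¹ ≡ 4 (mod 47), so λ ≡ 27·4 ≡ 14.
  x = λ² - 18 - 18 = 196 - 36 ≡ 19; y = λ·(18 - 19) - 6 ≡ 27. → (19, 27)
4G = (19, 27).
Finally 4G + H:
(19, 27) + (1, 20). λ = (20 - 27)/(1 - 19) ≡ 40/29 mod 47. 29⁻¹ ≡ 13 (mod 47) since 29·13 = 377 ≡ 1, so λ ≡ 3.
  x = λ² - 19 - 1 = 9 - 20 ≡ 36; y = λ·(19 - 36) - 27 ≡ 16. → (36, 16)

(36, 16)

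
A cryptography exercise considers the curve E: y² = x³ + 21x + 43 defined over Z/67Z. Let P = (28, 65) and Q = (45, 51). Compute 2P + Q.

First 2P:
Repeated addition: build up to 2P.
2P: tangent at (28, 65): λ = (3·28² + 21)/(2·65) ≡ 28/63. 63⁻¹ ≡ 50 (mod 67), so λ ≡ 28·50 ≡ 60.
  x = λ² - 28 - 28 = 3600 - 56 ≡ 60; y = λ·(28 - 60) - 65 ≡ 25. → (60, 25)
2P = (60, 25).
Finally 2P + Q:
(60, 25) + (45, 51). λ = (51 - 25)/(45 - 60) ≡ 26/52 mod 67. 52⁻¹ ≡ 58 (mod 67) since 52·58 = 3016 ≡ 1, so λ ≡ 34.
  x = λ² - 60 - 45 = 1156 - 105 ≡ 46; y = λ·(60 - 46) - 25 ≡ 49. → (46, 49)

(46, 49)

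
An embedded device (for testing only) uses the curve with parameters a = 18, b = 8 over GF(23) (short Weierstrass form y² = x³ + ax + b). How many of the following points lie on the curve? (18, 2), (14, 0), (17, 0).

(18, 2): 2² ≡ 4, rhs ≡ 0 → off.
(14, 0): 0² ≡ 0, rhs ≡ 14 → off.
(17, 0): 0² ≡ 0, rhs ≡ 6 → off.

0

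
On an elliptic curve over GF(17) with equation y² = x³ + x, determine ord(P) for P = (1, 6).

2P: tangent at (1, 6): λ = (3·1² + 1)/(2·6) ≡ 4/12. 12⁻¹ ≡ 10 (mod 17) since 12·10 = 120 ≡ 1, so λ ≡ 4·10 ≡ 6.
  x = λ² - 1 - 1 = 36 - 2 ≡ 0; y = λ·(1 - 0) - 6 ≡ 0. → (0, 0)
3P: (0, 0) + (1, 6). λ = (6 - 0)/(1 - 0) ≡ 6/1 mod 17. 1⁻¹ ≡ 1 (mod 17) since 1·1 = 1 ≡ 1, so λ ≡ 6.
  x = λ² - 0 - 1 = 36 - 1 ≡ 1; y = λ·(0 - 1) - 0 ≡ 11. → (1, 11)
4P: (1, 11) + (1, 6): same x and y₁ ≡ -y₂, so the sum is the point at infinity.
4P = the point at infinity, so the order is 4.

4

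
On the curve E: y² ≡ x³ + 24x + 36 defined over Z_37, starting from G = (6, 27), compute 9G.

Repeated addition: build up to 9G.
2G: tangent at (6, 27): λ = (3·6² + 24)/(2·27) ≡ 21/17. 17⁻¹ ≡ 24 (mod 37), so λ ≡ 21·24 ≡ 23.
  x = λ² - 6 - 6 = 529 - 12 ≡ 36; y = λ·(6 - 36) - 27 ≡ 23. → (36, 23)
3G: (36, 23) + (6, 27). λ = (27 - 23)/(6 - 36) ≡ 4/7 mod 37. 7⁻¹ ≡ 16 (mod 37) since 7·16 = 112 ≡ 1, so λ ≡ 27.
  x = λ² - 36 - 6 = 729 - 42 ≡ 21; y = λ·(36 - 21) - 23 ≡ 12. → (21, 12)
4G: (21, 12) + (6, 27). λ = (27 - 12)/(6 - 21) ≡ 15/22 mod 37. 22⁻¹ ≡ 32 (mod 37), so λ ≡ 36.
  x = λ² - 21 - 6 = 1296 - 27 ≡ 11; y = λ·(21 - 11) - 12 ≡ 15. → (11, 15)
5G: (11, 15) + (6, 27). λ = (27 - 15)/(6 - 11) ≡ 12/32 mod 37. 32⁻¹ ≡ 22 (mod 37), so λ ≡ 5.
  x = λ² - 11 - 6 = 25 - 17 ≡ 8; y = λ·(11 - 8) - 15 ≡ 0. → (8, 0)
6G: (8, 0) + (6, 27). λ = (27 - 0)/(6 - 8) ≡ 27/35 mod 37. 35⁻¹ ≡ 18 (mod 37), so λ ≡ 5.
  x = λ² - 8 - 6 = 25 - 14 ≡ 11; y = λ·(8 - 11) - 0 ≡ 22. → (11, 22)
7G: (11, 22) + (6, 27). λ = (27 - 22)/(6 - 11) ≡ 5/32 mod 37. 32⁻¹ ≡ 22 (mod 37), so λ ≡ 36.
  x = λ² - 11 - 6 = 1296 - 17 ≡ 21; y = λ·(11 - 21) - 22 ≡ 25. → (21, 25)
8G: (21, 25) + (6, 27). λ = (27 - 25)/(6 - 21) ≡ 2/22 mod 37. 22⁻¹ ≡ 32 (mod 37), so λ ≡ 27.
  x = λ² - 21 - 6 = 729 - 27 ≡ 36; y = λ·(21 - 36) - 25 ≡ 14. → (36, 14)
9G: (36, 14) + (6, 27). λ = (27 - 14)/(6 - 36) ≡ 13/7 mod 37. 7⁻¹ ≡ 16 (mod 37) since 7·16 = 112 ≡ 1, so λ ≡ 23.
  x = λ² - 36 - 6 = 529 - 42 ≡ 6; y = λ·(36 - 6) - 14 ≡ 10. → (6, 10)

(6, 10)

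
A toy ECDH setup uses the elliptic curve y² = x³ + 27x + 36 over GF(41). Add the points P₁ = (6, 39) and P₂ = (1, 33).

(1, 8)

(6, 39) + (1, 33). λ = (33 - 39)/(1 - 6) ≡ 35/36 mod 41. 36⁻¹ ≡ 8 (mod 41), so λ ≡ 34.
  x = λ² - 6 - 1 = 1156 - 7 ≡ 1; y = λ·(6 - 1) - 39 ≡ 8. → (1, 8)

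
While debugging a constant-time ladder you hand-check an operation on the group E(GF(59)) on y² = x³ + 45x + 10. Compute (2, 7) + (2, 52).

The two points share x = 2 and their y-coordinates satisfy 7 + 52 ≡ 0 (mod 59), so they are inverses. Their sum is ∞.

O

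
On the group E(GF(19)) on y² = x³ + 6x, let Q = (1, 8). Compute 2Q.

(7, 10)

tangent at (1, 8): λ = (3·1² + 6)/(2·8) ≡ 9/16. 16⁻¹ ≡ 6 (mod 19), so λ ≡ 9·6 ≡ 16.
  x = λ² - 1 - 1 = 256 - 2 ≡ 7; y = λ·(1 - 7) - 8 ≡ 10. → (7, 10)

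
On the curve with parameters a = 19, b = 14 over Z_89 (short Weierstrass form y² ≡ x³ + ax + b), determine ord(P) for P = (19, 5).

2P: tangent at (19, 5): λ = (3·19² + 19)/(2·5) ≡ 34/10. 10⁻¹ ≡ 9 (mod 89) since 10·9 = 90 ≡ 1, so λ ≡ 34·9 ≡ 39.
  x = λ² - 19 - 19 = 1521 - 38 ≡ 59; y = λ·(19 - 59) - 5 ≡ 37. → (59, 37)
3P: (59, 37) + (19, 5). λ = (5 - 37)/(19 - 59) ≡ 57/49 mod 89. 49⁻¹ ≡ 20 (mod 89) since 49·20 = 980 ≡ 1, so λ ≡ 72.
  x = λ² - 59 - 19 = 5184 - 78 ≡ 33; y = λ·(59 - 33) - 37 ≡ 55. → (33, 55)
4P: (33, 55) + (19, 5). λ = (5 - 55)/(19 - 33) ≡ 39/75 mod 89. 75⁻¹ ≡ 19 (mod 89) since 75·19 = 1425 ≡ 1, so λ ≡ 29.
  x = λ² - 33 - 19 = 841 - 52 ≡ 77; y = λ·(33 - 77) - 55 ≡ 4. → (77, 4)
5P: (77, 4) + (19, 5). λ = (5 - 4)/(19 - 77) ≡ 1/31 mod 89. 31⁻¹ ≡ 23 (mod 89) since 31·23 = 713 ≡ 1, so λ ≡ 23.
  x = λ² - 77 - 19 = 529 - 96 ≡ 77; y = λ·(77 - 77) - 4 ≡ 85. → (77, 85)
6P: (77, 85) + (19, 5). λ = (5 - 85)/(19 - 77) ≡ 9/31 mod 89. 31⁻¹ ≡ 23 (mod 89) since 31·23 = 713 ≡ 1, so λ ≡ 29.
  x = λ² - 77 - 19 = 841 - 96 ≡ 33; y = λ·(77 - 33) - 85 ≡ 34. → (33, 34)
7P: (33, 34) + (19, 5). λ = (5 - 34)/(19 - 33) ≡ 60/75 mod 89. 75⁻¹ ≡ 19 (mod 89) since 75·19 = 1425 ≡ 1, so λ ≡ 72.
  x = λ² - 33 - 19 = 5184 - 52 ≡ 59; y = λ·(33 - 59) - 34 ≡ 52. → (59, 52)
8P: (59, 52) + (19, 5). λ = (5 - 52)/(19 - 59) ≡ 42/49 mod 89. 49⁻¹ ≡ 20 (mod 89) since 49·20 = 980 ≡ 1, so λ ≡ 39.
  x = λ² - 59 - 19 = 1521 - 78 ≡ 19; y = λ·(59 - 19) - 52 ≡ 84. → (19, 84)
9P: (19, 84) + (19, 5): same x and y₁ ≡ -y₂, so the sum is O.
9P = O, so the order is 9.

9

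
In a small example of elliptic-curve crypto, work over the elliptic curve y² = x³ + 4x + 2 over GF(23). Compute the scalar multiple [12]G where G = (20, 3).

(4, 17)

Double-and-add on 12 = (1100)₂. Start with G = (20, 3) for the leading 1-bit.
double: tangent at (20, 3): λ = (3·20² + 4)/(2·3) ≡ 8/6. 6⁻¹ ≡ 4 (mod 23), so λ ≡ 8·4 ≡ 9.
  x = λ² - 20 - 20 = 81 - 40 ≡ 18; y = λ·(20 - 18) - 3 ≡ 15. → (18, 15)
add G: (18, 15) + (20, 3). λ = (3 - 15)/(20 - 18) ≡ 11/2 mod 23. 2⁻¹ ≡ 12 (mod 23), so λ ≡ 17.
  x = λ² - 18 - 20 = 289 - 38 ≡ 21; y = λ·(18 - 21) - 15 ≡ 3. → (21, 3)
double: tangent at (21, 3): λ = (3·21² + 4)/(2·3) ≡ 16/6. 6⁻¹ ≡ 4 (mod 23), so λ ≡ 16·4 ≡ 18.
  x = λ² - 21 - 21 = 324 - 42 ≡ 6; y = λ·(21 - 6) - 3 ≡ 14. → (6, 14)
double: tangent at (6, 14): λ = (3·6² + 4)/(2·14) ≡ 20/5. 5⁻¹ ≡ 14 (mod 23), so λ ≡ 20·14 ≡ 4.
  x = λ² - 6 - 6 = 16 - 12 ≡ 4; y = λ·(6 - 4) - 14 ≡ 17. → (4, 17)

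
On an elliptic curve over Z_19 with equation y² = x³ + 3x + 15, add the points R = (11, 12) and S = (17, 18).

(11, 7)

(11, 12) + (17, 18). λ = (18 - 12)/(17 - 11) ≡ 6/6 mod 19. 6⁻¹ ≡ 16 (mod 19), so λ ≡ 1.
  x = λ² - 11 - 17 = 1 - 28 ≡ 11; y = λ·(11 - 11) - 12 ≡ 7. → (11, 7)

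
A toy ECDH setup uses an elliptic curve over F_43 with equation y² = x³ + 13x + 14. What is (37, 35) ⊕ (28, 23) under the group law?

(37, 35) + (28, 23). λ = (23 - 35)/(28 - 37) ≡ 31/34 mod 43. 34⁻¹ ≡ 19 (mod 43), so λ ≡ 30.
  x = λ² - 37 - 28 = 900 - 65 ≡ 18; y = λ·(37 - 18) - 35 ≡ 19. → (18, 19)

(18, 19)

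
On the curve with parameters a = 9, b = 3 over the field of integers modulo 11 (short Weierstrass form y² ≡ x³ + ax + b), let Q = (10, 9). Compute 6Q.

Repeated addition: build up to 6Q.
2Q: tangent at (10, 9): λ = (3·10² + 9)/(2·9) ≡ 1/7. 7⁻¹ ≡ 8 (mod 11), so λ ≡ 1·8 ≡ 8.
  x = λ² - 10 - 10 = 64 - 20 ≡ 0; y = λ·(10 - 0) - 9 ≡ 5. → (0, 5)
3Q: (0, 5) + (10, 9). λ = (9 - 5)/(10 - 0) ≡ 4/10 mod 11. 10⁻¹ ≡ 10 (mod 11), so λ ≡ 7.
  x = λ² - 0 - 10 = 49 - 10 ≡ 6; y = λ·(0 - 6) - 5 ≡ 8. → (6, 8)
4Q: (6, 8) + (10, 9). λ = (9 - 8)/(10 - 6) ≡ 1/4 mod 11. 4⁻¹ ≡ 3 (mod 11), so λ ≡ 3.
  x = λ² - 6 - 10 = 9 - 16 ≡ 4; y = λ·(6 - 4) - 8 ≡ 9. → (4, 9)
5Q: (4, 9) + (10, 9). λ = (9 - 9)/(10 - 4) ≡ 0/6 mod 11. 6⁻¹ ≡ 2 (mod 11) since 6·2 = 12 ≡ 1, so λ ≡ 0.
  x = λ² - 4 - 10 = 0 - 14 ≡ 8; y = λ·(4 - 8) - 9 ≡ 2. → (8, 2)
6Q: (8, 2) + (10, 9). λ = (9 - 2)/(10 - 8) ≡ 7/2 mod 11. 2⁻¹ ≡ 6 (mod 11), so λ ≡ 9.
  x = λ² - 8 - 10 = 81 - 18 ≡ 8; y = λ·(8 - 8) - 2 ≡ 9. → (8, 9)

(8, 9)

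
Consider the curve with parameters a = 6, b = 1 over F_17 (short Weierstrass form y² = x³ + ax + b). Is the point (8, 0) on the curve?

yes

y² = 0² ≡ 0; x³ + 6x + 1 = 561 ≡ 0 (mod 17). 0 = 0.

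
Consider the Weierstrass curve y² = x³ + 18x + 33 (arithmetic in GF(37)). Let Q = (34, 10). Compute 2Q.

(18, 26)

tangent at (34, 10): λ = (3·34² + 18)/(2·10) ≡ 8/20. 20⁻¹ ≡ 13 (mod 37) since 20·13 = 260 ≡ 1, so λ ≡ 8·13 ≡ 30.
  x = λ² - 34 - 34 = 900 - 68 ≡ 18; y = λ·(34 - 18) - 10 ≡ 26. → (18, 26)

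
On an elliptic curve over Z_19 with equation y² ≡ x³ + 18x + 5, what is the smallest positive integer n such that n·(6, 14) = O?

10

2P: tangent at (6, 14): λ = (3·6² + 18)/(2·14) ≡ 12/9. 9⁻¹ ≡ 17 (mod 19), so λ ≡ 12·17 ≡ 14.
  x = λ² - 6 - 6 = 196 - 12 ≡ 13; y = λ·(6 - 13) - 14 ≡ 2. → (13, 2)
3P: (13, 2) + (6, 14). λ = (14 - 2)/(6 - 13) ≡ 12/12 mod 19. 12⁻¹ ≡ 8 (mod 19) since 12·8 = 96 ≡ 1, so λ ≡ 1.
  x = λ² - 13 - 6 = 1 - 19 ≡ 1; y = λ·(13 - 1) - 2 ≡ 10. → (1, 10)
4P: (1, 10) + (6, 14). λ = (14 - 10)/(6 - 1) ≡ 4/5 mod 19. 5⁻¹ ≡ 4 (mod 19), so λ ≡ 16.
  x = λ² - 1 - 6 = 256 - 7 ≡ 2; y = λ·(1 - 2) - 10 ≡ 12. → (2, 12)
5P: (2, 12) + (6, 14). λ = (14 - 12)/(6 - 2) ≡ 2/4 mod 19. 4⁻¹ ≡ 5 (mod 19), so λ ≡ 10.
  x = λ² - 2 - 6 = 100 - 8 ≡ 16; y = λ·(2 - 16) - 12 ≡ 0. → (16, 0)
6P: (16, 0) + (6, 14). λ = (14 - 0)/(6 - 16) ≡ 14/9 mod 19. 9⁻¹ ≡ 17 (mod 19), so λ ≡ 10.
  x = λ² - 16 - 6 = 100 - 22 ≡ 2; y = λ·(16 - 2) - 0 ≡ 7. → (2, 7)
7P: (2, 7) + (6, 14). λ = (14 - 7)/(6 - 2) ≡ 7/4 mod 19. 4⁻¹ ≡ 5 (mod 19) since 4·5 = 20 ≡ 1, so λ ≡ 16.
  x = λ² - 2 - 6 = 256 - 8 ≡ 1; y = λ·(2 - 1) - 7 ≡ 9. → (1, 9)
8P: (1, 9) + (6, 14). λ = (14 - 9)/(6 - 1) ≡ 5/5 mod 19. 5⁻¹ ≡ 4 (mod 19) since 5·4 = 20 ≡ 1, so λ ≡ 1.
  x = λ² - 1 - 6 = 1 - 7 ≡ 13; y = λ·(1 - 13) - 9 ≡ 17. → (13, 17)
9P: (13, 17) + (6, 14). λ = (14 - 17)/(6 - 13) ≡ 16/12 mod 19. 12⁻¹ ≡ 8 (mod 19) since 12·8 = 96 ≡ 1, so λ ≡ 14.
  x = λ² - 13 - 6 = 196 - 19 ≡ 6; y = λ·(13 - 6) - 17 ≡ 5. → (6, 5)
10P: (6, 5) + (6, 14): same x and y₁ ≡ -y₂, so the sum is O.
10P = O, so the order is 10.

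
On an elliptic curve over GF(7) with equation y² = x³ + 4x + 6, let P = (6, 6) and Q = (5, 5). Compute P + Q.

(4, 3)

(6, 6) + (5, 5). λ = (5 - 6)/(5 - 6) ≡ 6/6 mod 7. 6⁻¹ ≡ 6 (mod 7), so λ ≡ 1.
  x = λ² - 6 - 5 = 1 - 11 ≡ 4; y = λ·(6 - 4) - 6 ≡ 3. → (4, 3)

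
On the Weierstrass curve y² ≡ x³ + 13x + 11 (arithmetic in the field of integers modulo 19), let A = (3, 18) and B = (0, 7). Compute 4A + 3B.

First 4A:
Repeated addition: build up to 4A.
2A: tangent at (3, 18): λ = (3·3² + 13)/(2·18) ≡ 2/17. 17⁻¹ ≡ 9 (mod 19), so λ ≡ 2·9 ≡ 18.
  x = λ² - 3 - 3 = 324 - 6 ≡ 14; y = λ·(3 - 14) - 18 ≡ 12. → (14, 12)
3A: (14, 12) + (3, 18). λ = (18 - 12)/(3 - 14) ≡ 6/8 mod 19. 8⁻¹ ≡ 12 (mod 19), so λ ≡ 15.
  x = λ² - 14 - 3 = 225 - 17 ≡ 18; y = λ·(14 - 18) - 12 ≡ 4. → (18, 4)
4A: (18, 4) + (3, 18). λ = (18 - 4)/(3 - 18) ≡ 14/4 mod 19. 4⁻¹ ≡ 5 (mod 19) since 4·5 = 20 ≡ 1, so λ ≡ 13.
  x = λ² - 18 - 3 = 169 - 21 ≡ 15; y = λ·(18 - 15) - 4 ≡ 16. → (15, 16)
4A = (15, 16).
Next 3B:
Repeated addition: build up to 3B.
2B: tangent at (0, 7): λ = (3·0² + 13)/(2·7) ≡ 13/14. 14⁻¹ ≡ 15 (mod 19), so λ ≡ 13·15 ≡ 5.
  x = λ² - 0 - 0 = 25 - 0 ≡ 6; y = λ·(0 - 6) - 7 ≡ 1. → (6, 1)
3B: (6, 1) + (0, 7). λ = (7 - 1)/(0 - 6) ≡ 6/13 mod 19. 13⁻¹ ≡ 3 (mod 19), so λ ≡ 18.
  x = λ² - 6 - 0 = 324 - 6 ≡ 14; y = λ·(6 - 14) - 1 ≡ 7. → (14, 7)
3B = (14, 7).
Finally 4A + 3B:
(15, 16) + (14, 7). λ = (7 - 16)/(14 - 15) ≡ 10/18 mod 19. 18⁻¹ ≡ 18 (mod 19) since 18·18 = 324 ≡ 1, so λ ≡ 9.
  x = λ² - 15 - 14 = 81 - 29 ≡ 14; y = λ·(15 - 14) - 16 ≡ 12. → (14, 12)

(14, 12)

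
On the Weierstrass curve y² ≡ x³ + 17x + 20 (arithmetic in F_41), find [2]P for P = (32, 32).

(10, 1)

tangent at (32, 32): λ = (3·32² + 17)/(2·32) ≡ 14/23. 23⁻¹ ≡ 25 (mod 41), so λ ≡ 14·25 ≡ 22.
  x = λ² - 32 - 32 = 484 - 64 ≡ 10; y = λ·(32 - 10) - 32 ≡ 1. → (10, 1)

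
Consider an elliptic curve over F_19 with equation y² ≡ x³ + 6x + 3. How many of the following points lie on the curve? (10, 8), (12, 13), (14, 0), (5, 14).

3

(10, 8): 8² ≡ 7, rhs ≡ 18 → off.
(12, 13): 13² ≡ 17, rhs ≡ 17 → on.
(14, 0): 0² ≡ 0, rhs ≡ 0 → on.
(5, 14): 14² ≡ 6, rhs ≡ 6 → on.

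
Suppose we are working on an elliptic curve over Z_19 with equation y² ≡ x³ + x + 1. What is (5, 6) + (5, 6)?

tangent at (5, 6): λ = (3·5² + 1)/(2·6) ≡ 0/12. 12⁻¹ ≡ 8 (mod 19) since 12·8 = 96 ≡ 1, so λ ≡ 0·8 ≡ 0.
  x = λ² - 5 - 5 = 0 - 10 ≡ 9; y = λ·(5 - 9) - 6 ≡ 13. → (9, 13)

(9, 13)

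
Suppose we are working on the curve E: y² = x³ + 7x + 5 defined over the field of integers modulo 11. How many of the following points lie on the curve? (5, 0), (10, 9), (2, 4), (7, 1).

(5, 0): 0² ≡ 0, rhs ≡ 0 → on.
(10, 9): 9² ≡ 4, rhs ≡ 8 → off.
(2, 4): 4² ≡ 5, rhs ≡ 5 → on.
(7, 1): 1² ≡ 1, rhs ≡ 1 → on.

3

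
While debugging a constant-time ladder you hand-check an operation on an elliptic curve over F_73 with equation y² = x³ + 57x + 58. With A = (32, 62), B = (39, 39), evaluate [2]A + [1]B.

First 2A:
Repeated addition: build up to 2A.
2A: tangent at (32, 62): λ = (3·32² + 57)/(2·62) ≡ 63/51. 51⁻¹ ≡ 63 (mod 73) since 51·63 = 3213 ≡ 1, so λ ≡ 63·63 ≡ 27.
  x = λ² - 32 - 32 = 729 - 64 ≡ 8; y = λ·(32 - 8) - 62 ≡ 2. → (8, 2)
2A = (8, 2).
Finally 2A + B:
(8, 2) + (39, 39). λ = (39 - 2)/(39 - 8) ≡ 37/31 mod 73. 31⁻¹ ≡ 33 (mod 73), so λ ≡ 53.
  x = λ² - 8 - 39 = 2809 - 47 ≡ 61; y = λ·(8 - 61) - 2 ≡ 36. → (61, 36)

(61, 36)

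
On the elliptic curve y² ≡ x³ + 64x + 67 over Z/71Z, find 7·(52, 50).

Write Q = (52, 50).
Repeated addition: build up to 7Q.
2Q: tangent at (52, 50): λ = (3·52² + 64)/(2·50) ≡ 11/29. 29⁻¹ ≡ 49 (mod 71) since 29·49 = 1421 ≡ 1, so λ ≡ 11·49 ≡ 42.
  x = λ² - 52 - 52 = 1764 - 104 ≡ 27; y = λ·(52 - 27) - 50 ≡ 6. → (27, 6)
3Q: (27, 6) + (52, 50). λ = (50 - 6)/(52 - 27) ≡ 44/25 mod 71. 25⁻¹ ≡ 54 (mod 71), so λ ≡ 33.
  x = λ² - 27 - 52 = 1089 - 79 ≡ 16; y = λ·(27 - 16) - 6 ≡ 2. → (16, 2)
4Q: (16, 2) + (52, 50). λ = (50 - 2)/(52 - 16) ≡ 48/36 mod 71. 36⁻¹ ≡ 2 (mod 71) since 36·2 = 72 ≡ 1, so λ ≡ 25.
  x = λ² - 16 - 52 = 625 - 68 ≡ 60; y = λ·(16 - 60) - 2 ≡ 34. → (60, 34)
5Q: (60, 34) + (52, 50). λ = (50 - 34)/(52 - 60) ≡ 16/63 mod 71. 63⁻¹ ≡ 62 (mod 71), so λ ≡ 69.
  x = λ² - 60 - 52 = 4761 - 112 ≡ 34; y = λ·(60 - 34) - 34 ≡ 56. → (34, 56)
6Q: (34, 56) + (52, 50). λ = (50 - 56)/(52 - 34) ≡ 65/18 mod 71. 18⁻¹ ≡ 4 (mod 71) since 18·4 = 72 ≡ 1, so λ ≡ 47.
  x = λ² - 34 - 52 = 2209 - 86 ≡ 64; y = λ·(34 - 64) - 56 ≡ 25. → (64, 25)
7Q: (64, 25) + (52, 50). λ = (50 - 25)/(52 - 64) ≡ 25/59 mod 71. 59⁻¹ ≡ 65 (mod 71), so λ ≡ 63.
  x = λ² - 64 - 52 = 3969 - 116 ≡ 19; y = λ·(64 - 19) - 25 ≡ 41. → (19, 41)

(19, 41)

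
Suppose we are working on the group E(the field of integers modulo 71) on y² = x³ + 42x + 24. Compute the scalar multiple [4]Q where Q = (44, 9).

(34, 59)

Double-and-add on 4 = (100)₂. Start with Q = (44, 9) for the leading 1-bit.
double: tangent at (44, 9): λ = (3·44² + 42)/(2·9) ≡ 28/18. 18⁻¹ ≡ 4 (mod 71) since 18·4 = 72 ≡ 1, so λ ≡ 28·4 ≡ 41.
  x = λ² - 44 - 44 = 1681 - 88 ≡ 31; y = λ·(44 - 31) - 9 ≡ 27. → (31, 27)
double: tangent at (31, 27): λ = (3·31² + 42)/(2·27) ≡ 14/54. 54⁻¹ ≡ 25 (mod 71) since 54·25 = 1350 ≡ 1, so λ ≡ 14·25 ≡ 66.
  x = λ² - 31 - 31 = 4356 - 62 ≡ 34; y = λ·(31 - 34) - 27 ≡ 59. → (34, 59)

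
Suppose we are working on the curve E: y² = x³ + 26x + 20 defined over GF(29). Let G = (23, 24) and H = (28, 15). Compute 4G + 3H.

(28, 15)

First 4G:
Repeated addition: build up to 4G.
2G: tangent at (23, 24): λ = (3·23² + 26)/(2·24) ≡ 18/19. 19⁻¹ ≡ 26 (mod 29), so λ ≡ 18·26 ≡ 4.
  x = λ² - 23 - 23 = 16 - 46 ≡ 28; y = λ·(23 - 28) - 24 ≡ 14. → (28, 14)
3G: (28, 14) + (23, 24). λ = (24 - 14)/(23 - 28) ≡ 10/24 mod 29. 24⁻¹ ≡ 23 (mod 29) since 24·23 = 552 ≡ 1, so λ ≡ 27.
  x = λ² - 28 - 23 = 729 - 51 ≡ 11; y = λ·(28 - 11) - 14 ≡ 10. → (11, 10)
4G: (11, 10) + (23, 24). λ = (24 - 10)/(23 - 11) ≡ 14/12 mod 29. 12⁻¹ ≡ 17 (mod 29), so λ ≡ 6.
  x = λ² - 11 - 23 = 36 - 34 ≡ 2; y = λ·(11 - 2) - 10 ≡ 15. → (2, 15)
4G = (2, 15).
Next 3H:
Repeated addition: build up to 3H.
2H: tangent at (28, 15): λ = (3·28² + 26)/(2·15) ≡ 0/1. 1⁻¹ ≡ 1 (mod 29) since 1·1 = 1 ≡ 1, so λ ≡ 0·1 ≡ 0.
  x = λ² - 28 - 28 = 0 - 56 ≡ 2; y = λ·(28 - 2) - 15 ≡ 14. → (2, 14)
3H: (2, 14) + (28, 15). λ = (15 - 14)/(28 - 2) ≡ 1/26 mod 29. 26⁻¹ ≡ 19 (mod 29), so λ ≡ 19.
  x = λ² - 2 - 28 = 361 - 30 ≡ 12; y = λ·(2 - 12) - 14 ≡ 28. → (12, 28)
3H = (12, 28).
Finally 4G + 3H:
(2, 15) + (12, 28). λ = (28 - 15)/(12 - 2) ≡ 13/10 mod 29. 10⁻¹ ≡ 3 (mod 29), so λ ≡ 10.
  x = λ² - 2 - 12 = 100 - 14 ≡ 28; y = λ·(2 - 28) - 15 ≡ 15. → (28, 15)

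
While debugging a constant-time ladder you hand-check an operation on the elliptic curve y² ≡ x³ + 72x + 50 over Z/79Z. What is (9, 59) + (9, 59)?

(65, 66)

tangent at (9, 59): λ = (3·9² + 72)/(2·59) ≡ 78/39. 39⁻¹ ≡ 77 (mod 79), so λ ≡ 78·77 ≡ 2.
  x = λ² - 9 - 9 = 4 - 18 ≡ 65; y = λ·(9 - 65) - 59 ≡ 66. → (65, 66)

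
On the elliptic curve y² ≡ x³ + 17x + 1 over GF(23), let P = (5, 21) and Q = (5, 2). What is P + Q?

The two points share x = 5 and their y-coordinates satisfy 21 + 2 ≡ 0 (mod 23), so they are inverses. Their sum is the point at infinity.

O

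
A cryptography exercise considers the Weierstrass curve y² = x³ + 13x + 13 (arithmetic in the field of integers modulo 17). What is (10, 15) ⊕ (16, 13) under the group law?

(10, 15) + (16, 13). λ = (13 - 15)/(16 - 10) ≡ 15/6 mod 17. 6⁻¹ ≡ 3 (mod 17) since 6·3 = 18 ≡ 1, so λ ≡ 11.
  x = λ² - 10 - 16 = 121 - 26 ≡ 10; y = λ·(10 - 10) - 15 ≡ 2. → (10, 2)

(10, 2)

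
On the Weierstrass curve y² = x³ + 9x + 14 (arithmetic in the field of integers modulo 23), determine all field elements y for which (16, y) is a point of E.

none

x³ + 9x + 14 = 4254 ≡ 22 (mod 23).
22 is a non-residue mod 23; no y exists.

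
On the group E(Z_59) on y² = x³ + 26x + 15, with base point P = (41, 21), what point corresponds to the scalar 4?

Double-and-add on 4 = (100)₂. Start with P = (41, 21) for the leading 1-bit.
double: tangent at (41, 21): λ = (3·41² + 26)/(2·21) ≡ 54/42. 42⁻¹ ≡ 52 (mod 59), so λ ≡ 54·52 ≡ 35.
  x = λ² - 41 - 41 = 1225 - 82 ≡ 22; y = λ·(41 - 22) - 21 ≡ 54. → (22, 54)
double: tangent at (22, 54): λ = (3·22² + 26)/(2·54) ≡ 3/49. 49⁻¹ ≡ 53 (mod 59) since 49·53 = 2597 ≡ 1, so λ ≡ 3·53 ≡ 41.
  x = λ² - 22 - 22 = 1681 - 44 ≡ 44; y = λ·(22 - 44) - 54 ≡ 47. → (44, 47)

(44, 47)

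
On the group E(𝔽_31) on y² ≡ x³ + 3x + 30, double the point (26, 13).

(19, 8)

tangent at (26, 13): λ = (3·26² + 3)/(2·13) ≡ 16/26. 26⁻¹ ≡ 6 (mod 31), so λ ≡ 16·6 ≡ 3.
  x = λ² - 26 - 26 = 9 - 52 ≡ 19; y = λ·(26 - 19) - 13 ≡ 8. → (19, 8)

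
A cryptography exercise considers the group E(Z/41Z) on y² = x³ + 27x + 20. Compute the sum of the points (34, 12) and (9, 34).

(34, 12) + (9, 34). λ = (34 - 12)/(9 - 34) ≡ 22/16 mod 41. 16⁻¹ ≡ 18 (mod 41), so λ ≡ 27.
  x = λ² - 34 - 9 = 729 - 43 ≡ 30; y = λ·(34 - 30) - 12 ≡ 14. → (30, 14)

(30, 14)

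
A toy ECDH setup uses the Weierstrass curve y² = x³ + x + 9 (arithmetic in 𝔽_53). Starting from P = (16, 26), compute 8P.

Repeated addition: build up to 8P.
2P: tangent at (16, 26): λ = (3·16² + 1)/(2·26) ≡ 27/52. 52⁻¹ ≡ 52 (mod 53) since 52·52 = 2704 ≡ 1, so λ ≡ 27·52 ≡ 26.
  x = λ² - 16 - 16 = 676 - 32 ≡ 8; y = λ·(16 - 8) - 26 ≡ 23. → (8, 23)
3P: (8, 23) + (16, 26). λ = (26 - 23)/(16 - 8) ≡ 3/8 mod 53. 8⁻¹ ≡ 20 (mod 53), so λ ≡ 7.
  x = λ² - 8 - 16 = 49 - 24 ≡ 25; y = λ·(8 - 25) - 23 ≡ 17. → (25, 17)
4P: (25, 17) + (16, 26). λ = (26 - 17)/(16 - 25) ≡ 9/44 mod 53. 44⁻¹ ≡ 47 (mod 53), so λ ≡ 52.
  x = λ² - 25 - 16 = 2704 - 41 ≡ 13; y = λ·(25 - 13) - 17 ≡ 24. → (13, 24)
5P: (13, 24) + (16, 26). λ = (26 - 24)/(16 - 13) ≡ 2/3 mod 53. 3⁻¹ ≡ 18 (mod 53) since 3·18 = 54 ≡ 1, so λ ≡ 36.
  x = λ² - 13 - 16 = 1296 - 29 ≡ 48; y = λ·(13 - 48) - 24 ≡ 41. → (48, 41)
6P: (48, 41) + (16, 26). λ = (26 - 41)/(16 - 48) ≡ 38/21 mod 53. 21⁻¹ ≡ 48 (mod 53), so λ ≡ 22.
  x = λ² - 48 - 16 = 484 - 64 ≡ 49; y = λ·(48 - 49) - 41 ≡ 43. → (49, 43)
7P: (49, 43) + (16, 26). λ = (26 - 43)/(16 - 49) ≡ 36/20 mod 53. 20⁻¹ ≡ 8 (mod 53) since 20·8 = 160 ≡ 1, so λ ≡ 23.
  x = λ² - 49 - 16 = 529 - 65 ≡ 40; y = λ·(49 - 40) - 43 ≡ 5. → (40, 5)
8P: (40, 5) + (16, 26). λ = (26 - 5)/(16 - 40) ≡ 21/29 mod 53. 29⁻¹ ≡ 11 (mod 53), so λ ≡ 19.
  x = λ² - 40 - 16 = 361 - 56 ≡ 40; y = λ·(40 - 40) - 5 ≡ 48. → (40, 48)

(40, 48)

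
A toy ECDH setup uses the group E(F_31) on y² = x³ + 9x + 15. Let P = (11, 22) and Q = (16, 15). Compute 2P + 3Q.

First 2P:
Repeated addition: build up to 2P.
2P: tangent at (11, 22): λ = (3·11² + 9)/(2·22) ≡ 0/13. 13⁻¹ ≡ 12 (mod 31) since 13·12 = 156 ≡ 1, so λ ≡ 0·12 ≡ 0.
  x = λ² - 11 - 11 = 0 - 22 ≡ 9; y = λ·(11 - 9) - 22 ≡ 9. → (9, 9)
2P = (9, 9).
Next 3Q:
Repeated addition: build up to 3Q.
2Q: tangent at (16, 15): λ = (3·16² + 9)/(2·15) ≡ 2/30. 30⁻¹ ≡ 30 (mod 31), so λ ≡ 2·30 ≡ 29.
  x = λ² - 16 - 16 = 841 - 32 ≡ 3; y = λ·(16 - 3) - 15 ≡ 21. → (3, 21)
3Q: (3, 21) + (16, 15). λ = (15 - 21)/(16 - 3) ≡ 25/13 mod 31. 13⁻¹ ≡ 12 (mod 31), so λ ≡ 21.
  x = λ² - 3 - 16 = 441 - 19 ≡ 19; y = λ·(3 - 19) - 21 ≡ 15. → (19, 15)
3Q = (19, 15).
Finally 2P + 3Q:
(9, 9) + (19, 15). λ = (15 - 9)/(19 - 9) ≡ 6/10 mod 31. 10⁻¹ ≡ 28 (mod 31), so λ ≡ 13.
  x = λ² - 9 - 19 = 169 - 28 ≡ 17; y = λ·(9 - 17) - 9 ≡ 11. → (17, 11)

(17, 11)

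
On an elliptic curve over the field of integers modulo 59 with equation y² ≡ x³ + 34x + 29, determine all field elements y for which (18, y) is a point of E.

x³ + 34x + 29 = 6473 ≡ 42 (mod 59).
42 is a non-residue mod 59; no y exists.

none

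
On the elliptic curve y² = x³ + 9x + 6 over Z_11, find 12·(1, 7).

(3, 7)

Write Q = (1, 7).
Repeated addition: build up to 12Q.
2Q: tangent at (1, 7): λ = (3·1² + 9)/(2·7) ≡ 1/3. 3⁻¹ ≡ 4 (mod 11) since 3·4 = 12 ≡ 1, so λ ≡ 1·4 ≡ 4.
  x = λ² - 1 - 1 = 16 - 2 ≡ 3; y = λ·(1 - 3) - 7 ≡ 7. → (3, 7)
3Q: (3, 7) + (1, 7). λ = (7 - 7)/(1 - 3) ≡ 0/9 mod 11. 9⁻¹ ≡ 5 (mod 11), so λ ≡ 0.
  x = λ² - 3 - 1 = 0 - 4 ≡ 7; y = λ·(3 - 7) - 7 ≡ 4. → (7, 4)
4Q: (7, 4) + (1, 7). λ = (7 - 4)/(1 - 7) ≡ 3/5 mod 11. 5⁻¹ ≡ 9 (mod 11), so λ ≡ 5.
  x = λ² - 7 - 1 = 25 - 8 ≡ 6; y = λ·(7 - 6) - 4 ≡ 1. → (6, 1)
5Q: (6, 1) + (1, 7). λ = (7 - 1)/(1 - 6) ≡ 6/6 mod 11. 6⁻¹ ≡ 2 (mod 11), so λ ≡ 1.
  x = λ² - 6 - 1 = 1 - 7 ≡ 5; y = λ·(6 - 5) - 1 ≡ 0. → (5, 0)
6Q: (5, 0) + (1, 7). λ = (7 - 0)/(1 - 5) ≡ 7/7 mod 11. 7⁻¹ ≡ 8 (mod 11), so λ ≡ 1.
  x = λ² - 5 - 1 = 1 - 6 ≡ 6; y = λ·(5 - 6) - 0 ≡ 10. → (6, 10)
7Q: (6, 10) + (1, 7). λ = (7 - 10)/(1 - 6) ≡ 8/6 mod 11. 6⁻¹ ≡ 2 (mod 11) since 6·2 = 12 ≡ 1, so λ ≡ 5.
  x = λ² - 6 - 1 = 25 - 7 ≡ 7; y = λ·(6 - 7) - 10 ≡ 7. → (7, 7)
8Q: (7, 7) + (1, 7). λ = (7 - 7)/(1 - 7) ≡ 0/5 mod 11. 5⁻¹ ≡ 9 (mod 11), so λ ≡ 0.
  x = λ² - 7 - 1 = 0 - 8 ≡ 3; y = λ·(7 - 3) - 7 ≡ 4. → (3, 4)
9Q: (3, 4) + (1, 7). λ = (7 - 4)/(1 - 3) ≡ 3/9 mod 11. 9⁻¹ ≡ 5 (mod 11), so λ ≡ 4.
  x = λ² - 3 - 1 = 16 - 4 ≡ 1; y = λ·(3 - 1) - 4 ≡ 4. → (1, 4)
10Q: (1, 4) + (1, 7): same x and y₁ ≡ -y₂, so the sum is the point at infinity.
11Q: the point at infinity + (1, 7) = (1, 7) (identity).
12Q: tangent at (1, 7): λ = (3·1² + 9)/(2·7) ≡ 1/3. 3⁻¹ ≡ 4 (mod 11), so λ ≡ 1·4 ≡ 4.
  x = λ² - 1 - 1 = 16 - 2 ≡ 3; y = λ·(1 - 3) - 7 ≡ 7. → (3, 7)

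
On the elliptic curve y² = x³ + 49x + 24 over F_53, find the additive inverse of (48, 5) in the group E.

(48, 48)

-(48, 5) = (48, -5 mod 53) = (48, 48).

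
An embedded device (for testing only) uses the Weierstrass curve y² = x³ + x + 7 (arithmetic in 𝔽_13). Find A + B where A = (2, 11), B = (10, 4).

(2, 11) + (10, 4). λ = (4 - 11)/(10 - 2) ≡ 6/8 mod 13. 8⁻¹ ≡ 5 (mod 13), so λ ≡ 4.
  x = λ² - 2 - 10 = 16 - 12 ≡ 4; y = λ·(2 - 4) - 11 ≡ 7. → (4, 7)

(4, 7)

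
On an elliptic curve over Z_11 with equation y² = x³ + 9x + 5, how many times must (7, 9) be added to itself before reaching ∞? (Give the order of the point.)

7

2P: tangent at (7, 9): λ = (3·7² + 9)/(2·9) ≡ 2/7. 7⁻¹ ≡ 8 (mod 11) since 7·8 = 56 ≡ 1, so λ ≡ 2·8 ≡ 5.
  x = λ² - 7 - 7 = 25 - 14 ≡ 0; y = λ·(7 - 0) - 9 ≡ 4. → (0, 4)
3P: (0, 4) + (7, 9). λ = (9 - 4)/(7 - 0) ≡ 5/7 mod 11. 7⁻¹ ≡ 8 (mod 11), so λ ≡ 7.
  x = λ² - 0 - 7 = 49 - 7 ≡ 9; y = λ·(0 - 9) - 4 ≡ 10. → (9, 10)
4P: (9, 10) + (7, 9). λ = (9 - 10)/(7 - 9) ≡ 10/9 mod 11. 9⁻¹ ≡ 5 (mod 11) since 9·5 = 45 ≡ 1, so λ ≡ 6.
  x = λ² - 9 - 7 = 36 - 16 ≡ 9; y = λ·(9 - 9) - 10 ≡ 1. → (9, 1)
5P: (9, 1) + (7, 9). λ = (9 - 1)/(7 - 9) ≡ 8/9 mod 11. 9⁻¹ ≡ 5 (mod 11), so λ ≡ 7.
  x = λ² - 9 - 7 = 49 - 16 ≡ 0; y = λ·(9 - 0) - 1 ≡ 7. → (0, 7)
6P: (0, 7) + (7, 9). λ = (9 - 7)/(7 - 0) ≡ 2/7 mod 11. 7⁻¹ ≡ 8 (mod 11), so λ ≡ 5.
  x = λ² - 0 - 7 = 25 - 7 ≡ 7; y = λ·(0 - 7) - 7 ≡ 2. → (7, 2)
7P: (7, 2) + (7, 9): same x and y₁ ≡ -y₂, so the sum is ∞.
7P = ∞, so the order is 7.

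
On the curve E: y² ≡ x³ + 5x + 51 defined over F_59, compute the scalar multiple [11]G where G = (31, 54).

(15, 43)

Repeated addition: build up to 11G.
2G: tangent at (31, 54): λ = (3·31² + 5)/(2·54) ≡ 56/49. 49⁻¹ ≡ 53 (mod 59), so λ ≡ 56·53 ≡ 18.
  x = λ² - 31 - 31 = 324 - 62 ≡ 26; y = λ·(31 - 26) - 54 ≡ 36. → (26, 36)
3G: (26, 36) + (31, 54). λ = (54 - 36)/(31 - 26) ≡ 18/5 mod 59. 5⁻¹ ≡ 12 (mod 59) since 5·12 = 60 ≡ 1, so λ ≡ 39.
  x = λ² - 26 - 31 = 1521 - 57 ≡ 48; y = λ·(26 - 48) - 36 ≡ 50. → (48, 50)
4G: (48, 50) + (31, 54). λ = (54 - 50)/(31 - 48) ≡ 4/42 mod 59. 42⁻¹ ≡ 52 (mod 59) since 42·52 = 2184 ≡ 1, so λ ≡ 31.
  x = λ² - 48 - 31 = 961 - 79 ≡ 56; y = λ·(48 - 56) - 50 ≡ 56. → (56, 56)
5G: (56, 56) + (31, 54). λ = (54 - 56)/(31 - 56) ≡ 57/34 mod 59. 34⁻¹ ≡ 33 (mod 59) since 34·33 = 1122 ≡ 1, so λ ≡ 52.
  x = λ² - 56 - 31 = 2704 - 87 ≡ 21; y = λ·(56 - 21) - 56 ≡ 53. → (21, 53)
6G: (21, 53) + (31, 54). λ = (54 - 53)/(31 - 21) ≡ 1/10 mod 59. 10⁻¹ ≡ 6 (mod 59) since 10·6 = 60 ≡ 1, so λ ≡ 6.
  x = λ² - 21 - 31 = 36 - 52 ≡ 43; y = λ·(21 - 43) - 53 ≡ 51. → (43, 51)
7G: (43, 51) + (31, 54). λ = (54 - 51)/(31 - 43) ≡ 3/47 mod 59. 47⁻¹ ≡ 54 (mod 59), so λ ≡ 44.
  x = λ² - 43 - 31 = 1936 - 74 ≡ 33; y = λ·(43 - 33) - 51 ≡ 35. → (33, 35)
8G: (33, 35) + (31, 54). λ = (54 - 35)/(31 - 33) ≡ 19/57 mod 59. 57⁻¹ ≡ 29 (mod 59) since 57·29 = 1653 ≡ 1, so λ ≡ 20.
  x = λ² - 33 - 31 = 400 - 64 ≡ 41; y = λ·(33 - 41) - 35 ≡ 41. → (41, 41)
9G: (41, 41) + (31, 54). λ = (54 - 41)/(31 - 41) ≡ 13/49 mod 59. 49⁻¹ ≡ 53 (mod 59), so λ ≡ 40.
  x = λ² - 41 - 31 = 1600 - 72 ≡ 53; y = λ·(41 - 53) - 41 ≡ 10. → (53, 10)
10G: (53, 10) + (31, 54). λ = (54 - 10)/(31 - 53) ≡ 44/37 mod 59. 37⁻¹ ≡ 8 (mod 59), so λ ≡ 57.
  x = λ² - 53 - 31 = 3249 - 84 ≡ 38; y = λ·(53 - 38) - 10 ≡ 19. → (38, 19)
11G: (38, 19) + (31, 54). λ = (54 - 19)/(31 - 38) ≡ 35/52 mod 59. 52⁻¹ ≡ 42 (mod 59), so λ ≡ 54.
  x = λ² - 38 - 31 = 2916 - 69 ≡ 15; y = λ·(38 - 15) - 19 ≡ 43. → (15, 43)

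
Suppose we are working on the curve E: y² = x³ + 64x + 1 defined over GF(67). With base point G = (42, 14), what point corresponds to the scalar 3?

Repeated addition: build up to 3G.
2G: tangent at (42, 14): λ = (3·42² + 64)/(2·14) ≡ 63/28. 28⁻¹ ≡ 12 (mod 67), so λ ≡ 63·12 ≡ 19.
  x = λ² - 42 - 42 = 361 - 84 ≡ 9; y = λ·(42 - 9) - 14 ≡ 10. → (9, 10)
3G: (9, 10) + (42, 14). λ = (14 - 10)/(42 - 9) ≡ 4/33 mod 67. 33⁻¹ ≡ 65 (mod 67), so λ ≡ 59.
  x = λ² - 9 - 42 = 3481 - 51 ≡ 13; y = λ·(9 - 13) - 10 ≡ 22. → (13, 22)

(13, 22)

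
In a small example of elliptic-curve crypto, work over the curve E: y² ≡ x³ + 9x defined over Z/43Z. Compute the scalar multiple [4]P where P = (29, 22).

(4, 33)

Repeated addition: build up to 4P.
2P: tangent at (29, 22): λ = (3·29² + 9)/(2·22) ≡ 38/1. 1⁻¹ ≡ 1 (mod 43), so λ ≡ 38·1 ≡ 38.
  x = λ² - 29 - 29 = 1444 - 58 ≡ 10; y = λ·(29 - 10) - 22 ≡ 12. → (10, 12)
3P: (10, 12) + (29, 22). λ = (22 - 12)/(29 - 10) ≡ 10/19 mod 43. 19⁻¹ ≡ 34 (mod 43) since 19·34 = 646 ≡ 1, so λ ≡ 39.
  x = λ² - 10 - 29 = 1521 - 39 ≡ 20; y = λ·(10 - 20) - 12 ≡ 28. → (20, 28)
4P: (20, 28) + (29, 22). λ = (22 - 28)/(29 - 20) ≡ 37/9 mod 43. 9⁻¹ ≡ 24 (mod 43) since 9·24 = 216 ≡ 1, so λ ≡ 28.
  x = λ² - 20 - 29 = 784 - 49 ≡ 4; y = λ·(20 - 4) - 28 ≡ 33. → (4, 33)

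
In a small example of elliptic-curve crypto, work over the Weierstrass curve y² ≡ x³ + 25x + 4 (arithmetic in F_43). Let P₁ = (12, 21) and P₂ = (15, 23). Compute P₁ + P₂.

(12, 21) + (15, 23). λ = (23 - 21)/(15 - 12) ≡ 2/3 mod 43. 3⁻¹ ≡ 29 (mod 43) since 3·29 = 87 ≡ 1, so λ ≡ 15.
  x = λ² - 12 - 15 = 225 - 27 ≡ 26; y = λ·(12 - 26) - 21 ≡ 27. → (26, 27)

(26, 27)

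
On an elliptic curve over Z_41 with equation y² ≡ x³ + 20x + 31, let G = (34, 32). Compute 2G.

(22, 7)

tangent at (34, 32): λ = (3·34² + 20)/(2·32) ≡ 3/23. 23⁻¹ ≡ 25 (mod 41), so λ ≡ 3·25 ≡ 34.
  x = λ² - 34 - 34 = 1156 - 68 ≡ 22; y = λ·(34 - 22) - 32 ≡ 7. → (22, 7)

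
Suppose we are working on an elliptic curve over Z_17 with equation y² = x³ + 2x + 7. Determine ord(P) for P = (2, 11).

2P: tangent at (2, 11): λ = (3·2² + 2)/(2·11) ≡ 14/5. 5⁻¹ ≡ 7 (mod 17), so λ ≡ 14·7 ≡ 13.
  x = λ² - 2 - 2 = 169 - 4 ≡ 12; y = λ·(2 - 12) - 11 ≡ 12. → (12, 12)
3P: (12, 12) + (2, 11). λ = (11 - 12)/(2 - 12) ≡ 16/7 mod 17. 7⁻¹ ≡ 5 (mod 17) since 7·5 = 35 ≡ 1, so λ ≡ 12.
  x = λ² - 12 - 2 = 144 - 14 ≡ 11; y = λ·(12 - 11) - 12 ≡ 0. → (11, 0)
4P: (11, 0) + (2, 11). λ = (11 - 0)/(2 - 11) ≡ 11/8 mod 17. 8⁻¹ ≡ 15 (mod 17), so λ ≡ 12.
  x = λ² - 11 - 2 = 144 - 13 ≡ 12; y = λ·(11 - 12) - 0 ≡ 5. → (12, 5)
5P: (12, 5) + (2, 11). λ = (11 - 5)/(2 - 12) ≡ 6/7 mod 17. 7⁻¹ ≡ 5 (mod 17) since 7·5 = 35 ≡ 1, so λ ≡ 13.
  x = λ² - 12 - 2 = 169 - 14 ≡ 2; y = λ·(12 - 2) - 5 ≡ 6. → (2, 6)
6P: (2, 6) + (2, 11): same x and y₁ ≡ -y₂, so the sum is ∞.
6P = ∞, so the order is 6.

6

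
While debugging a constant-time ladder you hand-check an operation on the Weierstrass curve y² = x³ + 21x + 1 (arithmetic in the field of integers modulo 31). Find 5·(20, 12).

(16, 0)

Write Q = (20, 12).
Double-and-add on 5 = (101)₂. Start with Q = (20, 12) for the leading 1-bit.
double: tangent at (20, 12): λ = (3·20² + 21)/(2·12) ≡ 12/24. 24⁻¹ ≡ 22 (mod 31) since 24·22 = 528 ≡ 1, so λ ≡ 12·22 ≡ 16.
  x = λ² - 20 - 20 = 256 - 40 ≡ 30; y = λ·(20 - 30) - 12 ≡ 14. → (30, 14)
double: tangent at (30, 14): λ = (3·30² + 21)/(2·14) ≡ 24/28. 28⁻¹ ≡ 10 (mod 31), so λ ≡ 24·10 ≡ 23.
  x = λ² - 30 - 30 = 529 - 60 ≡ 4; y = λ·(30 - 4) - 14 ≡ 26. → (4, 26)
add Q: (4, 26) + (20, 12). λ = (12 - 26)/(20 - 4) ≡ 17/16 mod 31. 16⁻¹ ≡ 2 (mod 31) since 16·2 = 32 ≡ 1, so λ ≡ 3.
  x = λ² - 4 - 20 = 9 - 24 ≡ 16; y = λ·(4 - 16) - 26 ≡ 0. → (16, 0)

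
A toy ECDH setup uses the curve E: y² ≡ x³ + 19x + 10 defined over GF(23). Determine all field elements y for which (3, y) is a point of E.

x³ + 19x + 10 = 94 ≡ 2 (mod 23).
Square roots of 2 mod 23: 5 and 18 (since 5² = 25 ≡ 2).

5, 18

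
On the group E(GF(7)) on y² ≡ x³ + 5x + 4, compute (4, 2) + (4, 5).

O

The two points share x = 4 and their y-coordinates satisfy 2 + 5 ≡ 0 (mod 7), so they are inverses. Their sum is ∞.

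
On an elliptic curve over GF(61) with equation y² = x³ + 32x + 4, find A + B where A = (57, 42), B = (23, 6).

(37, 33)

(57, 42) + (23, 6). λ = (6 - 42)/(23 - 57) ≡ 25/27 mod 61. 27⁻¹ ≡ 52 (mod 61) since 27·52 = 1404 ≡ 1, so λ ≡ 19.
  x = λ² - 57 - 23 = 361 - 80 ≡ 37; y = λ·(57 - 37) - 42 ≡ 33. → (37, 33)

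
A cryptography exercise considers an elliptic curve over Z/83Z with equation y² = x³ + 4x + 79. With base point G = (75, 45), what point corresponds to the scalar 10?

Repeated addition: build up to 10G.
2G: tangent at (75, 45): λ = (3·75² + 4)/(2·45) ≡ 30/7. 7⁻¹ ≡ 12 (mod 83), so λ ≡ 30·12 ≡ 28.
  x = λ² - 75 - 75 = 784 - 150 ≡ 53; y = λ·(75 - 53) - 45 ≡ 73. → (53, 73)
3G: (53, 73) + (75, 45). λ = (45 - 73)/(75 - 53) ≡ 55/22 mod 83. 22⁻¹ ≡ 34 (mod 83), so λ ≡ 44.
  x = λ² - 53 - 75 = 1936 - 128 ≡ 65; y = λ·(53 - 65) - 73 ≡ 63. → (65, 63)
4G: (65, 63) + (75, 45). λ = (45 - 63)/(75 - 65) ≡ 65/10 mod 83. 10⁻¹ ≡ 25 (mod 83), so λ ≡ 48.
  x = λ² - 65 - 75 = 2304 - 140 ≡ 6; y = λ·(65 - 6) - 63 ≡ 30. → (6, 30)
5G: (6, 30) + (75, 45). λ = (45 - 30)/(75 - 6) ≡ 15/69 mod 83. 69⁻¹ ≡ 77 (mod 83) since 69·77 = 5313 ≡ 1, so λ ≡ 76.
  x = λ² - 6 - 75 = 5776 - 81 ≡ 51; y = λ·(6 - 51) - 30 ≡ 36. → (51, 36)
6G: (51, 36) + (75, 45). λ = (45 - 36)/(75 - 51) ≡ 9/24 mod 83. 24⁻¹ ≡ 45 (mod 83), so λ ≡ 73.
  x = λ² - 51 - 75 = 5329 - 126 ≡ 57; y = λ·(51 - 57) - 36 ≡ 24. → (57, 24)
7G: (57, 24) + (75, 45). λ = (45 - 24)/(75 - 57) ≡ 21/18 mod 83. 18⁻¹ ≡ 60 (mod 83), so λ ≡ 15.
  x = λ² - 57 - 75 = 225 - 132 ≡ 10; y = λ·(57 - 10) - 24 ≡ 17. → (10, 17)
8G: (10, 17) + (75, 45). λ = (45 - 17)/(75 - 10) ≡ 28/65 mod 83. 65⁻¹ ≡ 23 (mod 83), so λ ≡ 63.
  x = λ² - 10 - 75 = 3969 - 85 ≡ 66; y = λ·(10 - 66) - 17 ≡ 24. → (66, 24)
9G: (66, 24) + (75, 45). λ = (45 - 24)/(75 - 66) ≡ 21/9 mod 83. 9⁻¹ ≡ 37 (mod 83), so λ ≡ 30.
  x = λ² - 66 - 75 = 900 - 141 ≡ 12; y = λ·(66 - 12) - 24 ≡ 19. → (12, 19)
10G: (12, 19) + (75, 45). λ = (45 - 19)/(75 - 12) ≡ 26/63 mod 83. 63⁻¹ ≡ 29 (mod 83), so λ ≡ 7.
  x = λ² - 12 - 75 = 49 - 87 ≡ 45; y = λ·(12 - 45) - 19 ≡ 82. → (45, 82)

(45, 82)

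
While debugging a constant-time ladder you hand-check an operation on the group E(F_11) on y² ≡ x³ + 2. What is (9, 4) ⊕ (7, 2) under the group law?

(7, 9)

(9, 4) + (7, 2). λ = (2 - 4)/(7 - 9) ≡ 9/9 mod 11. 9⁻¹ ≡ 5 (mod 11) since 9·5 = 45 ≡ 1, so λ ≡ 1.
  x = λ² - 9 - 7 = 1 - 16 ≡ 7; y = λ·(9 - 7) - 4 ≡ 9. → (7, 9)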